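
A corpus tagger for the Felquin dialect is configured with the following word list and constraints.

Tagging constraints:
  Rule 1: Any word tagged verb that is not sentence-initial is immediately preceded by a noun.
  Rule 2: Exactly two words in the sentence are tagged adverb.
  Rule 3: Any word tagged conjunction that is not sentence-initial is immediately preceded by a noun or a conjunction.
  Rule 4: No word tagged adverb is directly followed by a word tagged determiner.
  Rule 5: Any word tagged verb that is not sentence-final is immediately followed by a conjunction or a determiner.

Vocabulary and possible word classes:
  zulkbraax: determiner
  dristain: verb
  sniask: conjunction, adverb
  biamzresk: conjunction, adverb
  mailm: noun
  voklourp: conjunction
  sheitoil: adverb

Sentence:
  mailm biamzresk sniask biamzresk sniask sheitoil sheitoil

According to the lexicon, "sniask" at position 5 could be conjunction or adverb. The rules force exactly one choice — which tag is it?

conjunction

Candidates per position — 1:mailm {noun}; 2:biamzresk {conjunction,adverb}; 3:sniask {conjunction,adverb}; 4:biamzresk {conjunction,adverb}; 5:sniask {conjunction,adverb}; 6:sheitoil {adverb}; 7:sheitoil {adverb}.
Position 2: adverb is ruled out by rule 2; that leaves conjunction.
Position 3: adverb is ruled out by rule 2; that leaves conjunction.
Position 4: adverb is ruled out by rule 2; that leaves conjunction.
Position 5: adverb is ruled out by rule 2; that leaves conjunction.
The unique satisfying tagging is: noun conjunction conjunction conjunction conjunction adverb adverb.
Checking: rule 1 ok; rule 2 ok; rule 3 ok; rule 4 ok; rule 5 ok.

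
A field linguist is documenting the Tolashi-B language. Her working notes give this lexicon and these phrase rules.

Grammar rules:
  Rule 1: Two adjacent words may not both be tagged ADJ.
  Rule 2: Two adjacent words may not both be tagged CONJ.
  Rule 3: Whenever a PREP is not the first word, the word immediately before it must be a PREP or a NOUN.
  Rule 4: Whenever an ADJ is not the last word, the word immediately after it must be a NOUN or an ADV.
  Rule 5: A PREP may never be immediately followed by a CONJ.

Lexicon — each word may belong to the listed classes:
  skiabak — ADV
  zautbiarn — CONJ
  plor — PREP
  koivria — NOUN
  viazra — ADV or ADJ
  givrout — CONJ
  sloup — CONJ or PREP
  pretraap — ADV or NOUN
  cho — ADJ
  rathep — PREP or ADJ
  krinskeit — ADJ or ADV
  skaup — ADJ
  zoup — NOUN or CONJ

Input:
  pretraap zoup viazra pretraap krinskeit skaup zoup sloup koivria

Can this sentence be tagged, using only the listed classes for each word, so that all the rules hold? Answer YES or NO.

Candidates per position — 1:pretraap {ADV,NOUN}; 2:zoup {NOUN,CONJ}; 3:viazra {ADV,ADJ}; 4:pretraap {ADV,NOUN}; 5:krinskeit {ADJ,ADV}; 6:skaup {ADJ}; 7:zoup {NOUN,CONJ}; 8:sloup {CONJ,PREP}; 9:koivria {NOUN}.
One satisfying assignment: ADV NOUN ADJ ADV ADV ADJ NOUN CONJ NOUN.
Verifying each rule — rule 1 holds; rule 2 holds; rule 3 holds; rule 4 holds; rule 5 holds.

YES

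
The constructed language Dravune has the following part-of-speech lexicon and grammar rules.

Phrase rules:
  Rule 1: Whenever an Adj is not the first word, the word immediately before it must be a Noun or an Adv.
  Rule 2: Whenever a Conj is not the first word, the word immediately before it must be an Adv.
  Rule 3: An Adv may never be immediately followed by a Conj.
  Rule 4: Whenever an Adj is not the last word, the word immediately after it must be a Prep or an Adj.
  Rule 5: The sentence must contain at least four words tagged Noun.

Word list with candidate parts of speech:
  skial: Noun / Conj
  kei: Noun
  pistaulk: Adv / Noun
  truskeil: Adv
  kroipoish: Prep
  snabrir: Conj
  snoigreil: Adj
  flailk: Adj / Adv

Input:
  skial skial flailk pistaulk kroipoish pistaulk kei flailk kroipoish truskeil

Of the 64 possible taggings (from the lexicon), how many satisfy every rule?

8

Candidates per position — 1:skial {Noun,Conj}; 2:skial {Noun,Conj}; 3:flailk {Adj,Adv}; 4:pistaulk {Adv,Noun}; 5:kroipoish {Prep}; 6:pistaulk {Adv,Noun}; 7:kei {Noun}; 8:flailk {Adj,Adv}; 9:kroipoish {Prep}; 10:truskeil {Adv}.
There are 64 candidate sequences in total.
Checking each against the rules leaves 8 sequences.
Count = 8.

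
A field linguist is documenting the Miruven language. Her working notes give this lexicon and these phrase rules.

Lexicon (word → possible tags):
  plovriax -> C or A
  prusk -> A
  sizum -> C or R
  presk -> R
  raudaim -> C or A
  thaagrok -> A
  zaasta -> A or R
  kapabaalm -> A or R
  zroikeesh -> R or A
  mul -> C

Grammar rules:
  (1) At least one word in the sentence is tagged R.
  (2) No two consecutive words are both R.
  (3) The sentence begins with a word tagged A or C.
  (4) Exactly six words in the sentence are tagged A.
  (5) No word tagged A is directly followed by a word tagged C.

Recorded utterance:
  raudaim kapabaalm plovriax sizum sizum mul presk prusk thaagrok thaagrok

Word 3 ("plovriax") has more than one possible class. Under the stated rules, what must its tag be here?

Candidates per position — 1:raudaim {C,A}; 2:kapabaalm {A,R}; 3:plovriax {C,A}; 4:sizum {C,R}; 5:sizum {C,R}; 6:mul {C}; 7:presk {R}; 8:prusk {A}; 9:thaagrok {A}; 10:thaagrok {A}.
At position 1, choosing C makes rule 4 impossible to satisfy; hence A.
At position 2, choosing R makes rule 4 impossible to satisfy; hence A.
At position 3, choosing C makes rule 4 impossible to satisfy; hence A.
At position 4, choosing C makes rule 5 impossible to satisfy; hence R.
At position 5, choosing R makes rule 2 impossible to satisfy; hence C.
The only consistent sequence is: A A A R C C R A A A.
Verifying each rule — rule 1 ✓; rule 2 ✓; rule 3 ✓; rule 4 ✓; rule 5 ✓.

A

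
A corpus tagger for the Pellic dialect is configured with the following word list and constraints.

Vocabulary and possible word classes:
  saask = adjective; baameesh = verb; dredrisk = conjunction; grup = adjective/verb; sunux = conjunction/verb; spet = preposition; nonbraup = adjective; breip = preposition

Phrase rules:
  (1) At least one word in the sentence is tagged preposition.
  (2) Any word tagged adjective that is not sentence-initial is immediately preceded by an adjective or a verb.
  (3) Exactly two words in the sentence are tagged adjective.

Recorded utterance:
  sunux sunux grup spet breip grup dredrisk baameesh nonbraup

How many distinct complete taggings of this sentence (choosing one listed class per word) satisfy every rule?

Candidates per position — 1:sunux {conjunction,verb}; 2:sunux {conjunction,verb}; 3:grup {adjective,verb}; 4:spet {preposition}; 5:breip {preposition}; 6:grup {adjective,verb}; 7:dredrisk {conjunction}; 8:baameesh {verb}; 9:nonbraup {adjective}.
There are 16 candidate sequences in total.
The sequences that satisfy every rule: conjunction verb adjective preposition preposition verb conjunction verb adjective; verb verb adjective preposition preposition verb conjunction verb adjective.
Count = 2.

2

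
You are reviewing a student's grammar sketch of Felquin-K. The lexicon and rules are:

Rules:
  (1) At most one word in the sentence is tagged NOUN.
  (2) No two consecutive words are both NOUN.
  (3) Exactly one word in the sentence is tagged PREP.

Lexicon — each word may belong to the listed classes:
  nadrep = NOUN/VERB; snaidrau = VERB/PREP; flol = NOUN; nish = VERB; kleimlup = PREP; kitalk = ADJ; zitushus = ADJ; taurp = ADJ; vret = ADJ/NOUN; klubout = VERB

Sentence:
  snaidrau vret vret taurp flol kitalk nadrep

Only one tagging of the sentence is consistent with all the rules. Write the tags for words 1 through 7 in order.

PREP ADJ ADJ ADJ NOUN ADJ VERB

Candidates per position — 1:snaidrau {VERB,PREP}; 2:vret {ADJ,NOUN}; 3:vret {ADJ,NOUN}; 4:taurp {ADJ}; 5:flol {NOUN}; 6:kitalk {ADJ}; 7:nadrep {NOUN,VERB}.
Position 1: VERB is ruled out by rule 3; that leaves PREP.
Position 2: NOUN is ruled out by rule 1; that leaves ADJ.
Position 3: NOUN is ruled out by rule 1; that leaves ADJ.
Position 7: NOUN is ruled out by rule 1; that leaves VERB.
The unique satisfying tagging is: PREP ADJ ADJ ADJ NOUN ADJ VERB.
Checking: rule 1 satisfied; rule 2 satisfied; rule 3 satisfied.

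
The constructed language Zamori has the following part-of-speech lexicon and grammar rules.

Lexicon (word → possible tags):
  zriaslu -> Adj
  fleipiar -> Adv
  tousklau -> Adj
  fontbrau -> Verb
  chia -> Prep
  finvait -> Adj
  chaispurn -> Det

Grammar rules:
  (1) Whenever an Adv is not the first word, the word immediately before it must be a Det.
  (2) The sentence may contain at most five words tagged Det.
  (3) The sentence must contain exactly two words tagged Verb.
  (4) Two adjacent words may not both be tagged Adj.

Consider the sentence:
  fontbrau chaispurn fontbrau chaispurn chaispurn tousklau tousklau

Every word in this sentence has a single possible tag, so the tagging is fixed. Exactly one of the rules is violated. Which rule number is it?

4

Fixed tagging: Verb Det Verb Det Det Adj Adj.
Rule check: R1 holds, R2 holds, R3 holds, R4 violated.
Only rule 4 fails.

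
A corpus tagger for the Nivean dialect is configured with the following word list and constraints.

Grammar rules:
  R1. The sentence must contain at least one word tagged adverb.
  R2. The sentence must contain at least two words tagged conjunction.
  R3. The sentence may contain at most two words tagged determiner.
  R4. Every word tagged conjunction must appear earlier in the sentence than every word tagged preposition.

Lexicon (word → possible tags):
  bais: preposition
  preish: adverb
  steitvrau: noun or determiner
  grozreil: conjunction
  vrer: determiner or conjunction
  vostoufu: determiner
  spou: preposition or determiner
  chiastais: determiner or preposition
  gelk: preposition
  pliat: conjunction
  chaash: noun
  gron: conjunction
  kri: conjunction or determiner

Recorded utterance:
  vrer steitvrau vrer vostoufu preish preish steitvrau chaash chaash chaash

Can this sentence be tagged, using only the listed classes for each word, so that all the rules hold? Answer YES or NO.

Candidates per position — 1:vrer {determiner,conjunction}; 2:steitvrau {noun,determiner}; 3:vrer {determiner,conjunction}; 4:vostoufu {determiner}; 5:preish {adverb}; 6:preish {adverb}; 7:steitvrau {noun,determiner}; 8:chaash {noun}; 9:chaash {noun}; 10:chaash {noun}.
One satisfying assignment: conjunction noun conjunction determiner adverb adverb noun noun noun noun.
Rule-by-rule: rule 1 ok; rule 2 ok; rule 3 ok; rule 4 ok.

YES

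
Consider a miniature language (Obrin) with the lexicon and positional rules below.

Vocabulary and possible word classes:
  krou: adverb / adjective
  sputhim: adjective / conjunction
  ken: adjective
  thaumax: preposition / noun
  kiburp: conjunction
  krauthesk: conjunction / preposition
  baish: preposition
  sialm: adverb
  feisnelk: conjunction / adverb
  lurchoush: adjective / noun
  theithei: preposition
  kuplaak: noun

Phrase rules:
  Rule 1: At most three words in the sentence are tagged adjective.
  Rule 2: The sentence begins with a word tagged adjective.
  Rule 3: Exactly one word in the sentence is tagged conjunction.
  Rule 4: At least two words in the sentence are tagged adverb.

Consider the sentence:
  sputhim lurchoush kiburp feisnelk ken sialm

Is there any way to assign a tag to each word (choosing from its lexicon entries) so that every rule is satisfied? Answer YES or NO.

YES

Candidates per position — 1:sputhim {adjective,conjunction}; 2:lurchoush {adjective,noun}; 3:kiburp {conjunction}; 4:feisnelk {conjunction,adverb}; 5:ken {adjective}; 6:sialm {adverb}.
One satisfying assignment: adjective noun conjunction adverb adjective adverb.
Check: rule 1 satisfied; rule 2 satisfied; rule 3 satisfied; rule 4 satisfied.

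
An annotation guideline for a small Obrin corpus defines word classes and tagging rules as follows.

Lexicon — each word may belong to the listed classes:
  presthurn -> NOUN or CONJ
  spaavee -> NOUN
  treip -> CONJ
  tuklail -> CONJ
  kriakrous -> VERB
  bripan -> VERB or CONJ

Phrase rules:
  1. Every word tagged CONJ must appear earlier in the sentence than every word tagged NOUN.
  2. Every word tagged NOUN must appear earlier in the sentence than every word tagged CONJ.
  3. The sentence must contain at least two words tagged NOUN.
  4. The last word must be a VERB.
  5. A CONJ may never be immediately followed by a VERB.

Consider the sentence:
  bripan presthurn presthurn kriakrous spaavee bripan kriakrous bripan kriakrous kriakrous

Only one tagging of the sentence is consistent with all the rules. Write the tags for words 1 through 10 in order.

Candidates per position — 1:bripan {VERB,CONJ}; 2:presthurn {NOUN,CONJ}; 3:presthurn {NOUN,CONJ}; 4:kriakrous {VERB}; 5:spaavee {NOUN}; 6:bripan {VERB,CONJ}; 7:kriakrous {VERB}; 8:bripan {VERB,CONJ}; 9:kriakrous {VERB}; 10:kriakrous {VERB}.
At position 1, choosing CONJ makes rule 2 impossible to satisfy; hence VERB.
At position 2, choosing CONJ makes rule 2 impossible to satisfy; hence NOUN.
At position 3, choosing CONJ makes rule 1 impossible to satisfy; hence NOUN.
At position 6, choosing CONJ makes rule 1 impossible to satisfy; hence VERB.
At position 8, choosing CONJ makes rule 1 impossible to satisfy; hence VERB.
That leaves exactly one tagging: VERB NOUN NOUN VERB NOUN VERB VERB VERB VERB VERB.
Verifying each rule — rule 1 ok; rule 2 ok; rule 3 ok; rule 4 ok; rule 5 ok.

VERB NOUN NOUN VERB NOUN VERB VERB VERB VERB VERB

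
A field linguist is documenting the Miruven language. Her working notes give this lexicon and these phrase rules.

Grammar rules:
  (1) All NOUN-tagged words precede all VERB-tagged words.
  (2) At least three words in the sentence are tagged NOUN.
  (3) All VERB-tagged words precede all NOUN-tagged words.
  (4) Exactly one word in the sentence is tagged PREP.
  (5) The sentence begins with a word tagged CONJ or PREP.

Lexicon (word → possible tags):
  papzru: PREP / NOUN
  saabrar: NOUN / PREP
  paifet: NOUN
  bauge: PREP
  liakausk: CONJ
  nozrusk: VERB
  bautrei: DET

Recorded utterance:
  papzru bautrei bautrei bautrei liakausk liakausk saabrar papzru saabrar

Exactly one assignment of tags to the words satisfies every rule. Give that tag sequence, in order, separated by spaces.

Candidates per position — 1:papzru {PREP,NOUN}; 2:bautrei {DET}; 3:bautrei {DET}; 4:bautrei {DET}; 5:liakausk {CONJ}; 6:liakausk {CONJ}; 7:saabrar {NOUN,PREP}; 8:papzru {PREP,NOUN}; 9:saabrar {NOUN,PREP}.
Word 1 cannot be NOUN — rule 5 would then fail for every completion. It is PREP.
Word 7 cannot be PREP — rule 2 would then fail for every completion. It is NOUN.
Word 8 cannot be PREP — rule 2 would then fail for every completion. It is NOUN.
Word 9 cannot be PREP — rule 2 would then fail for every completion. It is NOUN.
The unique satisfying tagging is: PREP DET DET DET CONJ CONJ NOUN NOUN NOUN.
Checking: rule 1 holds; rule 2 holds; rule 3 holds; rule 4 holds; rule 5 holds.

PREP DET DET DET CONJ CONJ NOUN NOUN NOUN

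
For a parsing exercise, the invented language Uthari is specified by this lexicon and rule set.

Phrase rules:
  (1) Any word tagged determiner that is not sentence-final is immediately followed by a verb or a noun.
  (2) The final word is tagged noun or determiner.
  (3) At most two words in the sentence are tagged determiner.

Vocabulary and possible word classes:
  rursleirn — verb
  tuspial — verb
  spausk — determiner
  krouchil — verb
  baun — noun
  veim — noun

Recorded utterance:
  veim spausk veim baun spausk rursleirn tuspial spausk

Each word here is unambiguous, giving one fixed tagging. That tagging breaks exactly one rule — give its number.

3

Fixed tagging: noun determiner noun noun determiner verb verb determiner.
Applying the rules: R1 ✓, R2 ✓, R3 ✗.
Only rule 3 fails.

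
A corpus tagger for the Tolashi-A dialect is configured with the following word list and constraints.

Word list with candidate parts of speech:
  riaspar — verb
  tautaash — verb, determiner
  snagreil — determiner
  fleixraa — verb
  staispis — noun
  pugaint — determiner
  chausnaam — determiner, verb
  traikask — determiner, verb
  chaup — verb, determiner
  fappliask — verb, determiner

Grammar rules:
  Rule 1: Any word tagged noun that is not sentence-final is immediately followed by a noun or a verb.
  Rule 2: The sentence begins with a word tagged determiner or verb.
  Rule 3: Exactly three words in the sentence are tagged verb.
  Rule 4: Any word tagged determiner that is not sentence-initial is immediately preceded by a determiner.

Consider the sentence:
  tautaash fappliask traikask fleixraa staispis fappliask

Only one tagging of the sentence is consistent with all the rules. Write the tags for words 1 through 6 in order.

Candidates per position — 1:tautaash {verb,determiner}; 2:fappliask {verb,determiner}; 3:traikask {determiner,verb}; 4:fleixraa {verb}; 5:staispis {noun}; 6:fappliask {verb,determiner}.
Position 6: tagging it determiner would leave rule 1 unsatisfiable, so it must be verb.
The remaining ambiguous positions (1, 2, 3) are resolved jointly — only one combination satisfies every rule.
The unique satisfying tagging is: determiner determiner verb verb noun verb.
Checking: rule 1 ✓; rule 2 ✓; rule 3 ✓; rule 4 ✓.

determiner determiner verb verb noun verb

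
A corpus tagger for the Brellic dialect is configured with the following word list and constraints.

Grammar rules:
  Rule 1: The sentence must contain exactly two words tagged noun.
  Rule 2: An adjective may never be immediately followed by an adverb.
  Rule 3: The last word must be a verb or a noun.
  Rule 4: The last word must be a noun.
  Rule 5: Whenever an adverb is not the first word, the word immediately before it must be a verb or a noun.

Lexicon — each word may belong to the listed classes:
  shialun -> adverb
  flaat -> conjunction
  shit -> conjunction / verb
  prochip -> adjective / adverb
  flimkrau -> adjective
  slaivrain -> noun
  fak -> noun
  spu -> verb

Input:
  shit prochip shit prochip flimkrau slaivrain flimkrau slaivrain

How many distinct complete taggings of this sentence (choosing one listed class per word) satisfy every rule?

Candidates per position — 1:shit {conjunction,verb}; 2:prochip {adjective,adverb}; 3:shit {conjunction,verb}; 4:prochip {adjective,adverb}; 5:flimkrau {adjective}; 6:slaivrain {noun}; 7:flimkrau {adjective}; 8:slaivrain {noun}.
There are 16 candidate sequences in total.
Checking each against the rules leaves 9 sequences.
Count = 9.

9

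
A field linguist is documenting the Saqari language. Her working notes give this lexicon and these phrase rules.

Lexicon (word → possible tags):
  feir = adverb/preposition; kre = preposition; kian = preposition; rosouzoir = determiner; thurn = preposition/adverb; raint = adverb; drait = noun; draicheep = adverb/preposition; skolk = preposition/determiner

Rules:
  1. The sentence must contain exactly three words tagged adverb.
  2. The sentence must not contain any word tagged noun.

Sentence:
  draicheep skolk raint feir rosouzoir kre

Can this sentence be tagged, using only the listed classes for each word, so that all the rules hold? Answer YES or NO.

Candidates per position — 1:draicheep {adverb,preposition}; 2:skolk {preposition,determiner}; 3:raint {adverb}; 4:feir {adverb,preposition}; 5:rosouzoir {determiner}; 6:kre {preposition}.
One satisfying assignment: adverb determiner adverb adverb determiner preposition.
Check: rule 1 ok; rule 2 ok.

YES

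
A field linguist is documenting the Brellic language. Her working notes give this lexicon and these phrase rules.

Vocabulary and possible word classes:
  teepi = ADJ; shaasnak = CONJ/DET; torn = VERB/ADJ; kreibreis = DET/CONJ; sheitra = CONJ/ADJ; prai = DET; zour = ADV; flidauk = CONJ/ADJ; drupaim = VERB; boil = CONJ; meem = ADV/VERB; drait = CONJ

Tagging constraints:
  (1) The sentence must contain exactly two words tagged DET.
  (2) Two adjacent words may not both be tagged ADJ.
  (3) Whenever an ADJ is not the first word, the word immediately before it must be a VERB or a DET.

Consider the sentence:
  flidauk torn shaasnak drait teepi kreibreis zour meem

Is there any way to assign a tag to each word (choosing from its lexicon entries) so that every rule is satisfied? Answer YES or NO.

NO

Candidates per position — 1:flidauk {CONJ,ADJ}; 2:torn {VERB,ADJ}; 3:shaasnak {CONJ,DET}; 4:drait {CONJ}; 5:teepi {ADJ}; 6:kreibreis {DET,CONJ}; 7:zour {ADV}; 8:meem {ADV,VERB}.
Rule 3 cannot be satisfied by any choice of tags from the lexicon.
So there is no consistent tagging.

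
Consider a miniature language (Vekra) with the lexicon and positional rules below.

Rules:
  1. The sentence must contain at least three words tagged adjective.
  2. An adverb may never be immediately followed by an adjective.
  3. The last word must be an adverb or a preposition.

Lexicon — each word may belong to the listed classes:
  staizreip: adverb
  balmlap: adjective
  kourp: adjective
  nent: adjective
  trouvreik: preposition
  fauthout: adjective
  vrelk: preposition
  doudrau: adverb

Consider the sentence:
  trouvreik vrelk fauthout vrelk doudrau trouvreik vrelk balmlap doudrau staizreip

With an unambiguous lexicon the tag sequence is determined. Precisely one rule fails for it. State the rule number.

Fixed tagging: preposition preposition adjective preposition adverb preposition preposition adjective adverb adverb.
Rule check: R1 violated, R2 holds, R3 holds.
Only rule 1 fails.

1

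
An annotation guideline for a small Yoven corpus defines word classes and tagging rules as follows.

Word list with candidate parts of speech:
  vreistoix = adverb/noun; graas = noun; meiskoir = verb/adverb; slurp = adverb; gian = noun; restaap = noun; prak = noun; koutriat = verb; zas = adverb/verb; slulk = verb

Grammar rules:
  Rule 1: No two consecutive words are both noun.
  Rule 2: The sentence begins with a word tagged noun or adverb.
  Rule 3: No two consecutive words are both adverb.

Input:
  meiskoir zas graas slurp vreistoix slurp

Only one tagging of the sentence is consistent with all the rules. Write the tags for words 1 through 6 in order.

Candidates per position — 1:meiskoir {verb,adverb}; 2:zas {adverb,verb}; 3:graas {noun}; 4:slurp {adverb}; 5:vreistoix {adverb,noun}; 6:slurp {adverb}.
Word 1 cannot be verb — rule 2 would then fail for every completion. It is adverb.
Word 2 cannot be adverb — rule 3 would then fail for every completion. It is verb.
Word 5 cannot be adverb — rule 3 would then fail for every completion. It is noun.
The only consistent sequence is: adverb verb noun adverb noun adverb.
Rule-by-rule: rule 1 ok; rule 2 ok; rule 3 ok.

adverb verb noun adverb noun adverb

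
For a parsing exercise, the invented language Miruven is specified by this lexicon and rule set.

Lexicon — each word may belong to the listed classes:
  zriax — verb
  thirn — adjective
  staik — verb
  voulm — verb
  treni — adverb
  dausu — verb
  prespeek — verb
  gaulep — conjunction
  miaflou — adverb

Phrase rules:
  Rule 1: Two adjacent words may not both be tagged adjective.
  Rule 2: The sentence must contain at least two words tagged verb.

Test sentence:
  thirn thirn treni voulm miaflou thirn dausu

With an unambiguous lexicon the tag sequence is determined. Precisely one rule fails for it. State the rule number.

Fixed tagging: adjective adjective adverb verb adverb adjective verb.
Checking each rule: R1 fails, R2 ok.
Only rule 1 fails.

1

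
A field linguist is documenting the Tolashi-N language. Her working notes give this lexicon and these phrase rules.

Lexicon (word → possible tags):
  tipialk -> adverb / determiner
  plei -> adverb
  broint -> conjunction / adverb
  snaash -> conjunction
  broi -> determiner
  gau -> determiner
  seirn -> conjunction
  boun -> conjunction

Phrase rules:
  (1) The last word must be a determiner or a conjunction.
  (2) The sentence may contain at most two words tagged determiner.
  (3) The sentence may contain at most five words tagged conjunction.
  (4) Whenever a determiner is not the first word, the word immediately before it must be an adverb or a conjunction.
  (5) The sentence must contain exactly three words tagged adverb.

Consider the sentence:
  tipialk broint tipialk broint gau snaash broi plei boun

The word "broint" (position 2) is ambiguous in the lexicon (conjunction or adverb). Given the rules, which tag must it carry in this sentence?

conjunction

Candidates per position — 1:tipialk {adverb,determiner}; 2:broint {conjunction,adverb}; 3:tipialk {adverb,determiner}; 4:broint {conjunction,adverb}; 5:gau {determiner}; 6:snaash {conjunction}; 7:broi {determiner}; 8:plei {adverb}; 9:boun {conjunction}.
Word 1 cannot be determiner — rule 2 would then fail for every completion. It is adverb.
Word 3 cannot be determiner — rule 2 would then fail for every completion. It is adverb.
Word 4 cannot be adverb — rule 5 would then fail for every completion. It is conjunction.
Word 2 cannot be adverb — rule 5 would then fail for every completion. It is conjunction.
The unique satisfying tagging is: adverb conjunction adverb conjunction determiner conjunction determiner adverb conjunction.
Verifying each rule — rule 1 ok; rule 2 ok; rule 3 ok; rule 4 ok; rule 5 ok.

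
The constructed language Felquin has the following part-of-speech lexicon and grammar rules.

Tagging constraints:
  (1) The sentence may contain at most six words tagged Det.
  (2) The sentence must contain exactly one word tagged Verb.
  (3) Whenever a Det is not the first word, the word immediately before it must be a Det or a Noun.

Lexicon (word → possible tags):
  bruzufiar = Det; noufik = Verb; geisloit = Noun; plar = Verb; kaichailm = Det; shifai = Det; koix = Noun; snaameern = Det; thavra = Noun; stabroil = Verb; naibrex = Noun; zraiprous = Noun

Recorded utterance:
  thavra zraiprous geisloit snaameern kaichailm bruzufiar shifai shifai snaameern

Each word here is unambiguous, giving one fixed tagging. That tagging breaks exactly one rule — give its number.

2

Fixed tagging: Noun Noun Noun Det Det Det Det Det Det.
Rule check: R1 holds, R2 violated, R3 holds.
Only rule 2 fails.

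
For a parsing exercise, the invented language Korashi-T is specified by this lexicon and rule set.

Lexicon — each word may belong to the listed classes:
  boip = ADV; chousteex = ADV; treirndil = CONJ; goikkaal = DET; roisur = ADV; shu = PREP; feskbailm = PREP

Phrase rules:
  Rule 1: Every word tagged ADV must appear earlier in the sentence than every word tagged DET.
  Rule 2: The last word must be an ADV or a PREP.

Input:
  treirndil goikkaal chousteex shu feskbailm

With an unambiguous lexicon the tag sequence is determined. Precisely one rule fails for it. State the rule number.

Fixed tagging: CONJ DET ADV PREP PREP.
Rule check: R1 fail, R2 pass.
Only rule 1 fails.

1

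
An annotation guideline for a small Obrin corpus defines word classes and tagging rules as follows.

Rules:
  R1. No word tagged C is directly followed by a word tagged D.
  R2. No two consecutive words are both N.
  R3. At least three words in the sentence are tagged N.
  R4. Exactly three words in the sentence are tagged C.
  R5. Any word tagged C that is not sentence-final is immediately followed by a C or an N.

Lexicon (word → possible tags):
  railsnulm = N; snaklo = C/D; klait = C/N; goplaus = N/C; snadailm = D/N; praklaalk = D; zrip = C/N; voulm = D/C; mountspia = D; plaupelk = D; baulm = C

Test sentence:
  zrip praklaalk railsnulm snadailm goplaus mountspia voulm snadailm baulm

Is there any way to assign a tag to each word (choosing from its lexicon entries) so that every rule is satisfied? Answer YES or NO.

NO

Candidates per position — 1:zrip {C,N}; 2:praklaalk {D}; 3:railsnulm {N}; 4:snadailm {D,N}; 5:goplaus {N,C}; 6:mountspia {D}; 7:voulm {D,C}; 8:snadailm {D,N}; 9:baulm {C}.
Every candidate sequence violates at least one rule; no consistent tagging exists.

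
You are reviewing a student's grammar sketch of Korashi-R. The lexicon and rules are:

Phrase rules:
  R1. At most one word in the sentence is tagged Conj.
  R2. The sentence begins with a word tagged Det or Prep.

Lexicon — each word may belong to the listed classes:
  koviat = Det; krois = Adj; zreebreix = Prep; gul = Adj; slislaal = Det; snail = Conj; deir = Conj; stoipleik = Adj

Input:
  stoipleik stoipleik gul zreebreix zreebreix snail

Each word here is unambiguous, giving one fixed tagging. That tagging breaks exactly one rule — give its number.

Fixed tagging: Adj Adj Adj Prep Prep Conj.
Applying the rules: R1 ✓, R2 ✗.
Only rule 2 fails.

2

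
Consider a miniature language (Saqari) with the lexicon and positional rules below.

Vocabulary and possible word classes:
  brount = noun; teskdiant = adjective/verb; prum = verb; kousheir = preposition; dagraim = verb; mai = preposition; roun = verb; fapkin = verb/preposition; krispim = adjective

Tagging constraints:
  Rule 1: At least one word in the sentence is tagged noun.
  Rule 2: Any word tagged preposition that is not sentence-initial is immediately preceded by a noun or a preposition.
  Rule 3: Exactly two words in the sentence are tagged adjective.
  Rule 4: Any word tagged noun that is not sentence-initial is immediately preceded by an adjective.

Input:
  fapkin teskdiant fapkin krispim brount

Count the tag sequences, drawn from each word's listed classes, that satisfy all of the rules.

2

Candidates per position — 1:fapkin {verb,preposition}; 2:teskdiant {adjective,verb}; 3:fapkin {verb,preposition}; 4:krispim {adjective}; 5:brount {noun}.
There are 8 candidate sequences in total.
The sequences that satisfy every rule: verb adjective verb adjective noun; preposition adjective verb adjective noun.
Count = 2.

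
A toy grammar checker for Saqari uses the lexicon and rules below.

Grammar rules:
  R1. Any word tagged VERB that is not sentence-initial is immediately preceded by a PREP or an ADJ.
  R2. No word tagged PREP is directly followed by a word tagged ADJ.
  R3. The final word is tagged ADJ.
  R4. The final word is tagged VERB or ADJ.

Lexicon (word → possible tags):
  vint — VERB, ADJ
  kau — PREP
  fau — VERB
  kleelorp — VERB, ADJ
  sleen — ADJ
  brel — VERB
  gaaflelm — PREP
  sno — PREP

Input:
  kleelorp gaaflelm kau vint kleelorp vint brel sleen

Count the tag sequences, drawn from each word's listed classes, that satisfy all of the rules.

Candidates per position — 1:kleelorp {VERB,ADJ}; 2:gaaflelm {PREP}; 3:kau {PREP}; 4:vint {VERB,ADJ}; 5:kleelorp {VERB,ADJ}; 6:vint {VERB,ADJ}; 7:brel {VERB}; 8:sleen {ADJ}.
There are 16 candidate sequences in total.
The sequences that satisfy every rule: VERB PREP PREP VERB ADJ ADJ VERB ADJ; ADJ PREP PREP VERB ADJ ADJ VERB ADJ.
Count = 2.

2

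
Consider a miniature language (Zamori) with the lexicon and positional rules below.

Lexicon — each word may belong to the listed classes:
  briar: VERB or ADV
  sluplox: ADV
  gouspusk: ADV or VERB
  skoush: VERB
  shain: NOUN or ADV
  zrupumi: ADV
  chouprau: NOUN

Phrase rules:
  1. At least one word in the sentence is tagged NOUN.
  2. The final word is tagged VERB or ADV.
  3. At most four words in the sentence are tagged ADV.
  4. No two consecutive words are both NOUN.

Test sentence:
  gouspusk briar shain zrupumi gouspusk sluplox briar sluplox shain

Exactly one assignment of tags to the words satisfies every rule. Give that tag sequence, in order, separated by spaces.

VERB VERB NOUN ADV VERB ADV VERB ADV ADV

Candidates per position — 1:gouspusk {ADV,VERB}; 2:briar {VERB,ADV}; 3:shain {NOUN,ADV}; 4:zrupumi {ADV}; 5:gouspusk {ADV,VERB}; 6:sluplox {ADV}; 7:briar {VERB,ADV}; 8:sluplox {ADV}; 9:shain {NOUN,ADV}.
Position 9: NOUN is ruled out by rule 2; that leaves ADV.
Position 1: ADV is ruled out by rule 3; that leaves VERB.
Position 2: ADV is ruled out by rule 3; that leaves VERB.
Position 3: ADV is ruled out by rule 1; that leaves NOUN.
Position 5: ADV is ruled out by rule 3; that leaves VERB.
Position 7: ADV is ruled out by rule 3; that leaves VERB.
That leaves exactly one tagging: VERB VERB NOUN ADV VERB ADV VERB ADV ADV.
Check: rule 1 holds; rule 2 holds; rule 3 holds; rule 4 holds.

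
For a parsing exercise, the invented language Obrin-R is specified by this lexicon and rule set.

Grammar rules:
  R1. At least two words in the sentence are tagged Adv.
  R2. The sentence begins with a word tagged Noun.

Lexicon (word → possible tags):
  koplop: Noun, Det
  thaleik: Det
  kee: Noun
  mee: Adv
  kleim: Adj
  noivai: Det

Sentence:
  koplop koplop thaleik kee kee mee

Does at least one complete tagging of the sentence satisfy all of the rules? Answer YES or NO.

Candidates per position — 1:koplop {Noun,Det}; 2:koplop {Noun,Det}; 3:thaleik {Det}; 4:kee {Noun}; 5:kee {Noun}; 6:mee {Adv}.
Rule 1 cannot be satisfied by any choice of tags from the lexicon.
So there is no consistent tagging.

NO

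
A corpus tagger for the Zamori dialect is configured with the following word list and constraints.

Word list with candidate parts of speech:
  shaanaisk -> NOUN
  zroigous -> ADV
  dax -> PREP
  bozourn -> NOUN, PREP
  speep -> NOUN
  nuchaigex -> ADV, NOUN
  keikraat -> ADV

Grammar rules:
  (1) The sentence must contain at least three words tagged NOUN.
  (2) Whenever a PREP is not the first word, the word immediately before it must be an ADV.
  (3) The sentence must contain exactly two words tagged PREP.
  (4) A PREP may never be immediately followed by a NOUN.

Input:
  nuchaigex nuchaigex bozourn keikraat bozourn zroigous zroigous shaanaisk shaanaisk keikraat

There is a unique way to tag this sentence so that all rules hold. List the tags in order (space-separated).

Candidates per position — 1:nuchaigex {ADV,NOUN}; 2:nuchaigex {ADV,NOUN}; 3:bozourn {NOUN,PREP}; 4:keikraat {ADV}; 5:bozourn {NOUN,PREP}; 6:zroigous {ADV}; 7:zroigous {ADV}; 8:shaanaisk {NOUN}; 9:shaanaisk {NOUN}; 10:keikraat {ADV}.
If word 3 were NOUN, no tagging could satisfy rule 3; so word 3 is PREP.
If word 5 were NOUN, no tagging could satisfy rule 3; so word 5 is PREP.
If word 2 were NOUN, no tagging could satisfy rule 2; so word 2 is ADV.
If word 1 were ADV, no tagging could satisfy rule 1; so word 1 is NOUN.
The only consistent sequence is: NOUN ADV PREP ADV PREP ADV ADV NOUN NOUN ADV.
Check: rule 1 holds; rule 2 holds; rule 3 holds; rule 4 holds.

NOUN ADV PREP ADV PREP ADV ADV NOUN NOUN ADV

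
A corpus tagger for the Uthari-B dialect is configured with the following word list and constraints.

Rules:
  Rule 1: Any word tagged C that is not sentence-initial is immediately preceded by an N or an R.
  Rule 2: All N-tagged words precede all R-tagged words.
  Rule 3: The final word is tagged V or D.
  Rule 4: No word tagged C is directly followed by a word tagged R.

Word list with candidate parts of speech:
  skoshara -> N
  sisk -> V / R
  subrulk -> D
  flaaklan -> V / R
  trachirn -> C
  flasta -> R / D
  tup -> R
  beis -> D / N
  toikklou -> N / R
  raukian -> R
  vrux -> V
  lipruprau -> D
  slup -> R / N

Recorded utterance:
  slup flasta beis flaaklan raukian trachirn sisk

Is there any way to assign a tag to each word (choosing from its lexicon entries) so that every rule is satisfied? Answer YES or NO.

YES

Candidates per position — 1:slup {R,N}; 2:flasta {R,D}; 3:beis {D,N}; 4:flaaklan {V,R}; 5:raukian {R}; 6:trachirn {C}; 7:sisk {V,R}.
One satisfying assignment: R D D R R C V.
Verifying each rule — rule 1 satisfied; rule 2 satisfied; rule 3 satisfied; rule 4 satisfied.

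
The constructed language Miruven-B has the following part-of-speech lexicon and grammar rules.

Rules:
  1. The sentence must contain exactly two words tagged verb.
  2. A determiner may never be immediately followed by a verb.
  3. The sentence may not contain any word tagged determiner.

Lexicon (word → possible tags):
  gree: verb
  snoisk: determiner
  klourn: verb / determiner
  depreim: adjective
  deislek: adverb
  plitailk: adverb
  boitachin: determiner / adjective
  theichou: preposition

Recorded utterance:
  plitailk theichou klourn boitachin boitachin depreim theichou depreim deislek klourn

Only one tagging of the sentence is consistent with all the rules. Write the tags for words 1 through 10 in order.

Candidates per position — 1:plitailk {adverb}; 2:theichou {preposition}; 3:klourn {verb,determiner}; 4:boitachin {determiner,adjective}; 5:boitachin {determiner,adjective}; 6:depreim {adjective}; 7:theichou {preposition}; 8:depreim {adjective}; 9:deislek {adverb}; 10:klourn {verb,determiner}.
Position 3: determiner is ruled out by rule 1; that leaves verb.
Position 4: determiner is ruled out by rule 3; that leaves adjective.
Position 5: determiner is ruled out by rule 3; that leaves adjective.
Position 10: determiner is ruled out by rule 1; that leaves verb.
The unique satisfying tagging is: adverb preposition verb adjective adjective adjective preposition adjective adverb verb.
Check: rule 1 ok; rule 2 ok; rule 3 ok.

adverb preposition verb adjective adjective adjective preposition adjective adverb verb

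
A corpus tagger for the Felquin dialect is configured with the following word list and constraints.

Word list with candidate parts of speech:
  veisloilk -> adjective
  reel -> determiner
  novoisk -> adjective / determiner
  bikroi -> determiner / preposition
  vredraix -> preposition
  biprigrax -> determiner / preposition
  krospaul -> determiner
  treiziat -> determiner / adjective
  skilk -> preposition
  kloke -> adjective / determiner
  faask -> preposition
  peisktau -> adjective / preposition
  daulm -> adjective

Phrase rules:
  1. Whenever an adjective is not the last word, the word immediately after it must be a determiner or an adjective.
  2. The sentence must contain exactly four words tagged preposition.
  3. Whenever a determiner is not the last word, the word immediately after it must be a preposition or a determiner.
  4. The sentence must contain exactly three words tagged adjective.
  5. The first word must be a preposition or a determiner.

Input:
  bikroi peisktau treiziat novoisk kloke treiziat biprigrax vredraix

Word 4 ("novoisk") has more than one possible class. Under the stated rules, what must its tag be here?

adjective

Candidates per position — 1:bikroi {determiner,preposition}; 2:peisktau {adjective,preposition}; 3:treiziat {determiner,adjective}; 4:novoisk {adjective,determiner}; 5:kloke {adjective,determiner}; 6:treiziat {determiner,adjective}; 7:biprigrax {determiner,preposition}; 8:vredraix {preposition}.
At position 1, choosing determiner makes rule 2 impossible to satisfy; hence preposition.
At position 2, choosing adjective makes rule 2 impossible to satisfy; hence preposition.
At position 7, choosing determiner makes rule 2 impossible to satisfy; hence preposition.
At position 6, choosing adjective makes rule 1 impossible to satisfy; hence determiner.
At position 3, choosing determiner makes rule 4 impossible to satisfy; hence adjective.
At position 4, choosing determiner makes rule 4 impossible to satisfy; hence adjective.
At position 5, choosing determiner makes rule 4 impossible to satisfy; hence adjective.
That leaves exactly one tagging: preposition preposition adjective adjective adjective determiner preposition preposition.
Checking: rule 1 satisfied; rule 2 satisfied; rule 3 satisfied; rule 4 satisfied; rule 5 satisfied.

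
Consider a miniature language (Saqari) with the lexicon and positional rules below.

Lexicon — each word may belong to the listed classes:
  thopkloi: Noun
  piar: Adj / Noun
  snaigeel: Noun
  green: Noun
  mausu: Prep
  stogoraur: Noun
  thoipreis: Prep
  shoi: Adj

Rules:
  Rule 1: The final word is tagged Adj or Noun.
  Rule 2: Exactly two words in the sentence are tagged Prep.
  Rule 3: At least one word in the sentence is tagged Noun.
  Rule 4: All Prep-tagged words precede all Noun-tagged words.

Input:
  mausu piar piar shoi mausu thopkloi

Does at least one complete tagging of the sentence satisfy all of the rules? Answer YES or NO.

YES

Candidates per position — 1:mausu {Prep}; 2:piar {Adj,Noun}; 3:piar {Adj,Noun}; 4:shoi {Adj}; 5:mausu {Prep}; 6:thopkloi {Noun}.
One satisfying assignment: Prep Adj Adj Adj Prep Noun.
Rule-by-rule: rule 1 ✓; rule 2 ✓; rule 3 ✓; rule 4 ✓.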